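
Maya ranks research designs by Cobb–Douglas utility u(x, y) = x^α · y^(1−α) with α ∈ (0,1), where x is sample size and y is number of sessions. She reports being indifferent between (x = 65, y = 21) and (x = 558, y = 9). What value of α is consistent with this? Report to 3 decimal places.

α ≈ 0.283

Set the two utilities equal: 65^α·21^(1−α) = 558^α·9^(1−α).
(65/558)^α = (9/21)^(1−α); take logs: α·ln(65/558) = (1−α)·ln(9/21), i.e. α·-2.149972 = (1−α)·-0.847298.
With A = -2.149972 and B = -0.847298: α·A = (1−α)·B, so α = B/(A+B) = -0.847298/-2.997270 ≈ 0.283.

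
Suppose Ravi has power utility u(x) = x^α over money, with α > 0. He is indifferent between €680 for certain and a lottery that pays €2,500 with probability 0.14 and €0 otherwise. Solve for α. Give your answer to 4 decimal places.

Since u(0) = 0, the lottery's EU is 0.14·2500^α.
Equating: 680^α = 0.14·2500^α, i.e. 0.2720^α = 0.14.
Take logs: α = ln 0.14 / ln(680/2500) ≈ 1.510126.

α ≈ 1.5101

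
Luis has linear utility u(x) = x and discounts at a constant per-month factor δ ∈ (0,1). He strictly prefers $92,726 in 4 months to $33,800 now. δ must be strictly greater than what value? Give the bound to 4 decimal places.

Comparing present values: 33800 < δ^4·92726.
So δ^4 > 33800/92726 = 0.36451; taking the 4th root of both positive sides preserves the inequality.
δ > (33800/92726)^(1/4) ≈ 0.7770.

δ > 0.7770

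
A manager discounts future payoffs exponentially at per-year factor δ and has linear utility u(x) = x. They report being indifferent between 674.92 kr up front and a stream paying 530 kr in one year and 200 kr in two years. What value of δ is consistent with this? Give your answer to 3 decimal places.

The stream is worth 530δ + 200δ² today, so 530δ + 200δ² = 674.92.
So 200δ² + 530δ − 674.92 = 0.
δ = (−530 + √(530² + 4·200·674.92)) / (2·200) = (−530 + √820836.00) / 400 ≈ 0.940.

δ ≈ 0.940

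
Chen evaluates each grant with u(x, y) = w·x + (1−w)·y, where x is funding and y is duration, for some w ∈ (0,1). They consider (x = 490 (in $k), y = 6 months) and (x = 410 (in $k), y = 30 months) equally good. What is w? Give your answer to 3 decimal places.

w = 0.231

Equating utilities: w·490 + (1−w)·6 = w·410 + (1−w)·30.
Rearranging, 80·w − 24·(1−w) = 0.
The marginal rate of substitution is 24/80, so w = 24/(80+24) = 0.231.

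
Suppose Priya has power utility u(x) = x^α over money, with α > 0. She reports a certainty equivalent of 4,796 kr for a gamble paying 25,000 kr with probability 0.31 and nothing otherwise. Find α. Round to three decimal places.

α ≈ 0.709

The lottery's expected utility is 0.31·u(25000) + 0.69·u(0) = 0.31·25000^α (since u(0) = 0 for α > 0).
Setting u(4796) equal to that: 4796^α = 0.31·25000^α ⇒ (4796/25000)^α = 0.31.
Take logs: α = ln 0.31 / ln(4796/25000) ≈ 0.70934.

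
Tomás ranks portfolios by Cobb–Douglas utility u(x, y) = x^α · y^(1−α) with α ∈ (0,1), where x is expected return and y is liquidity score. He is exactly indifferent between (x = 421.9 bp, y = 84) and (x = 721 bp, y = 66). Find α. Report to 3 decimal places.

α ≈ 0.310

Indifference: 421.9^α · 84^(1−α) = 721^α · 66^(1−α).
Taking logs: α·ln 421.9 + (1−α)·ln 84 = α·ln 721 + (1−α)·ln 66, i.e. α·-0.535871 = (1−α)·-0.241162.
So α/(1−α) = (-0.241162)/(-0.535871) = 0.450037, and α = 0.450037/1.450037 ≈ 0.310.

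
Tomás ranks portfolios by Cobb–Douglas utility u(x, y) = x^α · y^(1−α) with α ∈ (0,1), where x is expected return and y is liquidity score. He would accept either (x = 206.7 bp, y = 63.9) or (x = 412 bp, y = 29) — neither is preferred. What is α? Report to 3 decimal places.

Indifference: 206.7^α · 63.9^(1−α) = 412^α · 29^(1−α).
Rearrange to (206.7/412)^α = (29/63.9)^(1−α) and take logs: α·-0.689755 = (1−α)·-0.790024.
So α/(1−α) = (-0.790024)/(-0.689755) = 1.145369, and α = 1.145369/2.145369 ≈ 0.534.

α ≈ 0.534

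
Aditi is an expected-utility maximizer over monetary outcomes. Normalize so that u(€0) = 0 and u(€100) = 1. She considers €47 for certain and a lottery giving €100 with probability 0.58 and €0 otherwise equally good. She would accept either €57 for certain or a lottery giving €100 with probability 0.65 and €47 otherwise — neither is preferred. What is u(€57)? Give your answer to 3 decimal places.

0.853

First, u(€47) = 0.58·u(€100) + 0.42·u(€0) = 0.58.
The second indifference gives u(€57) = 0.65·u(€100) + 0.35·u(€47) = 0.65·1.00 + 0.35·0.58 = 0.8530.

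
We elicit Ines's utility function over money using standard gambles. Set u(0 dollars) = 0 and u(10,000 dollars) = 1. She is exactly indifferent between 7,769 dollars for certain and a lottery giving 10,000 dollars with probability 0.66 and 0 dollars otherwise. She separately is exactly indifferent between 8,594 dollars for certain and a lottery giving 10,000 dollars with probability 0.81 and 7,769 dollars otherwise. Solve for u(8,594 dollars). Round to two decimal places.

0.94

The first gamble pins u(7,769 dollars): it must equal 0.66·1 + 0.34·0 = 0.66.
Then u(8,594 dollars) = 0.81·u(10,000 dollars) + 0.19·u(7,769 dollars) = 0.81·1.00 + 0.19·0.66 = 0.9354.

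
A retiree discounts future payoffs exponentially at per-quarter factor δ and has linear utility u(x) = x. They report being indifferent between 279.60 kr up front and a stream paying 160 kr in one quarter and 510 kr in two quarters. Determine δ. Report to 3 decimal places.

δ ≈ 0.600

The stream is worth 160δ + 510δ² today, so 160δ + 510δ² = 279.60.
So 510δ² + 160δ − 279.60 = 0.
The positive root is δ = [−160 + √(160² + 4·510·279.60)] / (2·510) = (−160 + 772.000)/1020 ≈ 0.600.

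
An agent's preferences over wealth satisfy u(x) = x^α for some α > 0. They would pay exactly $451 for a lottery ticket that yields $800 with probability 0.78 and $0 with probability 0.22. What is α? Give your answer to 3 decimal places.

Since u(0) = 0, the lottery's EU is 0.78·800^α.
Indifference: 451^α = 0.78·800^α, so (451/800)^α = 0.78.
α = ln(0.78) / ln(451/800) = -0.248461/-0.573144 ≈ 0.434.

α ≈ 0.434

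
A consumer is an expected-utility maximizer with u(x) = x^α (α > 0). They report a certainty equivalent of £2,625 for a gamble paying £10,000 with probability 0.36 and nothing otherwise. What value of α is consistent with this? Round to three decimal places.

α ≈ 0.764

EU(lottery) = 0.36·10000^α + 0.64·0 = 0.36·10000^α.
Indifference: 2625^α = 0.36·10000^α, so (2625/10000)^α = 0.36.
Take logs: α = ln 0.36 / ln(2625/10000) ≈ 0.76385.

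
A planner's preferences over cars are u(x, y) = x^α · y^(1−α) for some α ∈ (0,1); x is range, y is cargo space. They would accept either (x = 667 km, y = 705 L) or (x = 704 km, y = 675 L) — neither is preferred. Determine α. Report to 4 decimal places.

Indifference: 667^α · 705^(1−α) = 704^α · 675^(1−α).
Rearrange to (667/704)^α = (675/705)^(1−α) and take logs: α·-0.0539883 = (1−α)·-0.0434851.
So α/(1−α) = (-0.0434851)/(-0.0539883) = 0.8054541, and α = 0.8054541/1.8054541 ≈ 0.4461.

α ≈ 0.4461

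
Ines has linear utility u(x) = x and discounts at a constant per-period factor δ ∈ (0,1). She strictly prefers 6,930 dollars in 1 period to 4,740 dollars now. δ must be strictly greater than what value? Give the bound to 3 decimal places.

Under u(x) = x this choice says 4740 < δ·6930.
So δ > 4740/6930 = 0.68398.

δ > 0.684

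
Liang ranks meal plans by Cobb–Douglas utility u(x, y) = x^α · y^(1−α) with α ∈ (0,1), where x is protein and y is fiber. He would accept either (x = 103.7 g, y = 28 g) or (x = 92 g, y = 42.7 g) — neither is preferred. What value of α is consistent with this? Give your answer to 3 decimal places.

The Cobb–Douglas utilities coincide, so 103.7^α·28^(1−α) = 92^α·42.7^(1−α).
Taking logs: α·ln 103.7 + (1−α)·ln 28 = α·ln 92 + (1−α)·ln 42.7, i.e. α·0.119714 = (1−α)·0.421994.
So α/(1−α) = (0.421994)/(0.119714) = 3.525018, and α = 3.525018/4.525018 ≈ 0.779.

α ≈ 0.779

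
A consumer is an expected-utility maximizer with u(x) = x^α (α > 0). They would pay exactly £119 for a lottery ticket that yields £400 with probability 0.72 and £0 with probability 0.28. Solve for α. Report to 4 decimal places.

The lottery's expected utility is 0.72·u(400) + 0.28·u(0) = 0.72·400^α (since u(0) = 0 for α > 0).
Equating: 119^α = 0.72·400^α, i.e. 0.2975^α = 0.72.
Take logs: α = ln 0.72 / ln(119/400) ≈ 0.270967.

α ≈ 0.2710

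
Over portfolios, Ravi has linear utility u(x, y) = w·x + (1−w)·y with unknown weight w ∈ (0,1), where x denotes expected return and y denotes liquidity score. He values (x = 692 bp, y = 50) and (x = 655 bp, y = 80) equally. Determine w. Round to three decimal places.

u(692,50) = u(655,80) means w·692 + (1−w)·50 = w·655 + (1−w)·80.
Rearranging, 37·w − 30·(1−w) = 0.
So w/(1−w) = 30/37 = 0.8108, giving w = 30/(37+30) = 0.448.

w = 0.448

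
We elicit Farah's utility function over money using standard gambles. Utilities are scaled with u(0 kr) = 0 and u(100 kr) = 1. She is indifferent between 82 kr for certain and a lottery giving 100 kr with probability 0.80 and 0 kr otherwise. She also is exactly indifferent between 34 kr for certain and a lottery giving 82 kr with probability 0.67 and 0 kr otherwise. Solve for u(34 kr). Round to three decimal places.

The first gamble pins u(82 kr): it must equal 0.80·1 + 0.20·0 = 0.80.
The second indifference gives u(34 kr) = 0.67·u(82 kr) + 0.33·u(0 kr) = 0.67·0.80 + 0.33·0.00 = 0.5360.

0.536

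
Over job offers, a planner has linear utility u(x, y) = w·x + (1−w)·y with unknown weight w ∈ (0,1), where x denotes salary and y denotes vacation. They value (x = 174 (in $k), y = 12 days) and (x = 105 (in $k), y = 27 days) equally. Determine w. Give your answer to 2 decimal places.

u(174,12) = u(105,27) means w·174 + (1−w)·12 = w·105 + (1−w)·27.
Collecting terms: w·69 = (1−w)·15.
The marginal rate of substitution is 15/69, so w = 15/(69+15) = 0.18.

w = 0.18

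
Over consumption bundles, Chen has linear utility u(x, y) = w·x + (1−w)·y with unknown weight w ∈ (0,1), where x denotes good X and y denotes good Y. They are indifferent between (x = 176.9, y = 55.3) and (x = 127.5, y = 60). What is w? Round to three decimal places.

u(176.9,55.3) = u(127.5,60) means w·176.9 + (1−w)·55.3 = w·127.5 + (1−w)·60.
Rearranging, 49.4·w − 4.7·(1−w) = 0.
The marginal rate of substitution is 4.7/49.4, so w = 4.7/(49.4+4.7) = 0.087.

w = 0.087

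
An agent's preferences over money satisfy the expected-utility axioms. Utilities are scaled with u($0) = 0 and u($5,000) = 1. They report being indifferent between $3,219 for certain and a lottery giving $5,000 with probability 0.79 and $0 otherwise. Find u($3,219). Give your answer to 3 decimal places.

0.790

The indifference gives u($3,219) = 0.79·u($5,000) + 0.21·u($0) = 0.79·1 + 0.21·0 = 0.79.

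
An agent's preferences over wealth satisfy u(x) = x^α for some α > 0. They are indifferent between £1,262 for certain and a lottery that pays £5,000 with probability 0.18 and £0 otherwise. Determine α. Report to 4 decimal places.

Since u(0) = 0, the lottery's EU is 0.18·5000^α.
Setting u(1262) equal to that: 1262^α = 0.18·5000^α ⇒ (1262/5000)^α = 0.18.
Taking logs: α·ln(1262/5000) = ln(0.18), so α = -1.7147984 / -1.3767401 ≈ 1.2455.

α ≈ 1.2455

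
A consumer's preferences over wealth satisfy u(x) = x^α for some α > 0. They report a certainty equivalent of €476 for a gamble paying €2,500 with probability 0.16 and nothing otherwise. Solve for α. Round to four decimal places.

α ≈ 1.1049

The lottery's expected utility is 0.16·u(2500) + 0.84·u(0) = 0.16·2500^α (since u(0) = 0 for α > 0).
Equating: 476^α = 0.16·2500^α, i.e. 0.1904^α = 0.16.
Take logs: α = ln 0.16 / ln(476/2500) ≈ 1.104878.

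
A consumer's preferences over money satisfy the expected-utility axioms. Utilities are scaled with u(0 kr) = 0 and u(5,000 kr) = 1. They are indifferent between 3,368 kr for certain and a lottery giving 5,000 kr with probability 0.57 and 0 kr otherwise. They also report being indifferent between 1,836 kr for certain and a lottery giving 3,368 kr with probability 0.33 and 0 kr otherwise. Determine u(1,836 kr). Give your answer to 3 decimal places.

0.188

First, u(3,368 kr) = 0.57·u(5,000 kr) + 0.43·u(0 kr) = 0.57.
Chaining: u(1,836 kr) = 0.33·0.57 + 0.67·0.00 = 0.1881.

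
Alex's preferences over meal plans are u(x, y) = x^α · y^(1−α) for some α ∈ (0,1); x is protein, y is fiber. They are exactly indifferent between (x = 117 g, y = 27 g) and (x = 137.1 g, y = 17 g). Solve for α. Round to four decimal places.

α ≈ 0.7448

The Cobb–Douglas utilities coincide, so 117^α·27^(1−α) = 137.1^α·17^(1−α).
(117/137.1)^α = (17/27)^(1−α); take logs: α·ln(117/137.1) = (1−α)·ln(17/27), i.e. α·-0.1585367 = (1−α)·-0.4626235.
With A = -0.1585367 and B = -0.4626235: α·A = (1−α)·B, so α = B/(A+B) = -0.4626235/-0.6211602 ≈ 0.7448.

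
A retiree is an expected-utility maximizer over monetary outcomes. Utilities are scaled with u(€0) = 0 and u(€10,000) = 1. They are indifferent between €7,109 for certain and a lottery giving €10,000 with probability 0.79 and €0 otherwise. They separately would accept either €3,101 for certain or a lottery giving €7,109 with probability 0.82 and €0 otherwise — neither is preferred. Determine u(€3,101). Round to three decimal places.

0.648

The first gamble pins u(€7,109): it must equal 0.79·1 + 0.21·0 = 0.79.
The second indifference gives u(€3,101) = 0.82·u(€7,109) + 0.18·u(€0) = 0.82·0.79 + 0.18·0.00 = 0.6478.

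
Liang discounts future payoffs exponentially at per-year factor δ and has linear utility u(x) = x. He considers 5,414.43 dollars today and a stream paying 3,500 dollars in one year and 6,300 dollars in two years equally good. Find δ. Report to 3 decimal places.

The stream is worth 3500δ + 6300δ² today, so 3500δ + 6300δ² = 5414.43.
So 6300δ² + 3500δ − 5414.43 = 0.
δ = (−3500 + √(3500² + 4·6300·5414.43)) / (2·6300) = (−3500 + √148693636.00) / 12600 ≈ 0.690.

δ ≈ 0.690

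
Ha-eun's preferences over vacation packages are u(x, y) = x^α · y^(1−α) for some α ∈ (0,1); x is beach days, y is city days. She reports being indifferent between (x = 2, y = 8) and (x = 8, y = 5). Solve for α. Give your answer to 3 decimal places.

α ≈ 0.253

Indifference: 2^α · 8^(1−α) = 8^α · 5^(1−α).
(2/8)^α = (5/8)^(1−α); take logs: α·ln(2/8) = (1−α)·ln(5/8), i.e. α·-1.386294 = (1−α)·-0.470004.
With A = -1.386294 and B = -0.470004: α·A = (1−α)·B, so α = B/(A+B) = -0.470004/-1.856298 ≈ 0.253.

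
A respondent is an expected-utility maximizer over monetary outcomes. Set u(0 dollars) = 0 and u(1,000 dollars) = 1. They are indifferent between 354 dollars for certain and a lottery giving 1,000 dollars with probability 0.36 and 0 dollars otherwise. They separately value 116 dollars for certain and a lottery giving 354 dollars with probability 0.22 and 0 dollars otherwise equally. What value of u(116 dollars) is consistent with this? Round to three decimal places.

The first gamble pins u(354 dollars): it must equal 0.36·1 + 0.64·0 = 0.36.
The second indifference gives u(116 dollars) = 0.22·u(354 dollars) + 0.78·u(0 dollars) = 0.22·0.36 + 0.78·0.00 = 0.0792.

0.079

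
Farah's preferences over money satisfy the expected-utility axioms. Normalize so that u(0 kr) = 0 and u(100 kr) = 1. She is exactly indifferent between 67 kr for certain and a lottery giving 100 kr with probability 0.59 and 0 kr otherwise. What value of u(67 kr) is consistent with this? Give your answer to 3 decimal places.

The indifference gives u(67 kr) = 0.59·u(100 kr) + 0.41·u(0 kr) = 0.59·1 + 0.41·0 = 0.59.

0.590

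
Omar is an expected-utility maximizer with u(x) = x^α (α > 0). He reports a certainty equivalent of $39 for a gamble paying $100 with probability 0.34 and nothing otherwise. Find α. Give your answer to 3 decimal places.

The lottery's expected utility is 0.34·u(100) + 0.66·u(0) = 0.34·100^α (since u(0) = 0 for α > 0).
Setting u(39) equal to that: 39^α = 0.34·100^α ⇒ (39/100)^α = 0.34.
Take logs: α = ln 0.34 / ln(39/100) ≈ 1.14571.

α ≈ 1.146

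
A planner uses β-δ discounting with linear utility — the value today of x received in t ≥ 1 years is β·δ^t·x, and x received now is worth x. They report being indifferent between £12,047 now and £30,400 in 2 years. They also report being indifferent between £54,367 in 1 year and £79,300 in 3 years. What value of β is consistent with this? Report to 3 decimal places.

From the later pair, β·δ^1·54367 = β·δ^3·79300; dividing through, δ^2 = 54367/79300 = 0.68559, so δ = 0.82800.
Now use the now-vs-future pair: 12047 = β·δ^2·30400 gives β = 12047/(0.68559·30400) ≈ 0.578.

β ≈ 0.578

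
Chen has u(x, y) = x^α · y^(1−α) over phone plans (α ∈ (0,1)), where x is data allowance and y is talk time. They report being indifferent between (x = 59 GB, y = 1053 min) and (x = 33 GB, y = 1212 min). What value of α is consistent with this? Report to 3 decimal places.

The Cobb–Douglas utilities coincide, so 59^α·1053^(1−α) = 33^α·1212^(1−α).
(59/33)^α = (1212/1053)^(1−α); take logs: α·ln(59/33) = (1−α)·ln(1212/1053), i.e. α·0.581030 = (1−α)·0.140629.
So α/(1−α) = (0.140629)/(0.581030) = 0.242034, and α = 0.242034/1.242034 ≈ 0.195.

α ≈ 0.195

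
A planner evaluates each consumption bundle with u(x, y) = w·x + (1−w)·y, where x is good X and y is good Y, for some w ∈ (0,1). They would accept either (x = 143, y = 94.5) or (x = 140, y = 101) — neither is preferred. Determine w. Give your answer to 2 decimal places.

w = 0.68

u(143,94.5) = u(140,101) means w·143 + (1−w)·94.5 = w·140 + (1−w)·101.
Collecting terms: w·3 = (1−w)·6.5.
Hence w = 6.5/(3+6.5) = 6.5/9.5 = 0.68.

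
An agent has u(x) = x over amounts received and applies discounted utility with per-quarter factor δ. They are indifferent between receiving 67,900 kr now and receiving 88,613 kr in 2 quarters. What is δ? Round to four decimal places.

δ ≈ 0.8754

The payoff in 2 quarters is discounted by δ^2, so u(67900) = δ^2·u(88613) and δ^2 = u(67900)/u(88613).
With u(x) = x: δ^2 = 67900/88613 = 0.76625.
Hence δ = (0.76625)^(1/2) = 0.875359.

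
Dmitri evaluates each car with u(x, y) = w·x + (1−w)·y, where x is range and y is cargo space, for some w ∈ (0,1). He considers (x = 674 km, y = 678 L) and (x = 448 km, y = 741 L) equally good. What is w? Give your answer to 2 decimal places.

w = 0.22

Equating utilities: w·674 + (1−w)·678 = w·448 + (1−w)·741.
Rearranging, 226·w − 63·(1−w) = 0.
Hence w = 63/(226+63) = 63/289 = 0.22.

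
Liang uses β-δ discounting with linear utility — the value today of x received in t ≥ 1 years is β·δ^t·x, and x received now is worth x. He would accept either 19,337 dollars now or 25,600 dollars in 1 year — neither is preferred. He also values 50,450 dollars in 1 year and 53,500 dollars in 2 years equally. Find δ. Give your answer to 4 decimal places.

Both payoffs in the second observation are in the future, so β drops out: δ^1·50450 = δ^2·53500 ⇒ δ = 50450/53500 = 0.94299.

δ ≈ 0.9430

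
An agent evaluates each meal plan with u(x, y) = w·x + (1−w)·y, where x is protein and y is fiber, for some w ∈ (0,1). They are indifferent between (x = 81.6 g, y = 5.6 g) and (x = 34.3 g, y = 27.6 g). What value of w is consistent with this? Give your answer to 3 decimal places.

Indifference: w·81.6 + (1−w)·5.6 = w·34.3 + (1−w)·27.6.
Rearranging, 47.3·w − 22·(1−w) = 0.
The marginal rate of substitution is 22/47.3, so w = 22/(47.3+22) = 0.317.

w = 0.317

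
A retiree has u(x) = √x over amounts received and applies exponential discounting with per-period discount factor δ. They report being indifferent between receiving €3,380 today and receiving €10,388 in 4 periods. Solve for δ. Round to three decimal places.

δ ≈ 0.869

The payoff in 4 periods is discounted by δ^4, so u(3380) = δ^4·u(10388) and δ^4 = u(3380)/u(10388).
Since u(x) = √x, δ^4 = √(3380/10388) = 0.57042.
Hence δ = (0.57042)^(1/4) = 0.86906.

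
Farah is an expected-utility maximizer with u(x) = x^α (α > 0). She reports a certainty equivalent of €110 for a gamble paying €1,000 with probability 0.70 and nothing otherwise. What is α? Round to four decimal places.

The lottery's expected utility is 0.70·u(1000) + 0.30·u(0) = 0.70·1000^α (since u(0) = 0 for α > 0).
Indifference: 110^α = 0.70·1000^α, so (110/1000)^α = 0.70.
Take logs: α = ln 0.70 / ln(110/1000) ≈ 0.161591.

α ≈ 0.1616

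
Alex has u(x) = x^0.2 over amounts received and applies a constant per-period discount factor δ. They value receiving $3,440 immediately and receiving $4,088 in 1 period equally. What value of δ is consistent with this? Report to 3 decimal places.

Equating discounted utilities: u(3440) = δ·u(4088) ⇒ δ = u(3440)/u(4088).
Since u(x) = x^0.2, δ = (3440/4088)^0.2 = 0.84149^0.2 = 0.96607.

δ ≈ 0.966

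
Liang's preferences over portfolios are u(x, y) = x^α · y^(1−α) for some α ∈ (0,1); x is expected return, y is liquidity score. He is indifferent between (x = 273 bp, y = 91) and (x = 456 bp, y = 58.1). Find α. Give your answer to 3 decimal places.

α ≈ 0.467

Indifference: 273^α · 91^(1−α) = 456^α · 58.1^(1−α).
Taking logs: α·ln 273 + (1−α)·ln 91 = α·ln 456 + (1−α)·ln 58.1, i.e. α·-0.513021 = (1−α)·-0.448694.
Thus α·(-0.961715) = -0.448694, so α = -0.448694/-0.961715 ≈ 0.467.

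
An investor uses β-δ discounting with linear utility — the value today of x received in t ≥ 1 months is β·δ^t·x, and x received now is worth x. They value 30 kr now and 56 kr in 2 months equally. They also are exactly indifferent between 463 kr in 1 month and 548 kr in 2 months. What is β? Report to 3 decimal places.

From the later pair, β·δ^1·463 = β·δ^2·548; dividing through, δ = 463/548 = 0.84489.
The first indifference: 30 = β·δ^2·56, so β = 30/(δ^2·56) = 30/(0.71384·56) ≈ 0.750.

β ≈ 0.750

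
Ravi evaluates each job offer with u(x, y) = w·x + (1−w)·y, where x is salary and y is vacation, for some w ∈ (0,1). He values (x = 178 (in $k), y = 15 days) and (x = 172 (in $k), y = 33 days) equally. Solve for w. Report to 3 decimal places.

Indifference: w·178 + (1−w)·15 = w·172 + (1−w)·33.
Rearranging, 6·w − 18·(1−w) = 0.
Hence w = 18/(6+18) = 18/24 = 0.750.

w = 0.750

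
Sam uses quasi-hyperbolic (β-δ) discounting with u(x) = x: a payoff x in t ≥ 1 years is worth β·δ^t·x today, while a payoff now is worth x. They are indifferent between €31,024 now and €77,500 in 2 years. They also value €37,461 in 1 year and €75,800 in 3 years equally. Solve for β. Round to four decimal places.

β ≈ 0.8100

Both payoffs in the second observation are in the future, so β drops out: δ^1·37461 = δ^3·75800 ⇒ δ^2 = 37461/75800 = 0.49421, so δ = 0.70300.
The first indifference: 31024 = β·δ^2·77500, so β = 31024/(δ^2·77500) = 31024/(0.49421·77500) ≈ 0.8100.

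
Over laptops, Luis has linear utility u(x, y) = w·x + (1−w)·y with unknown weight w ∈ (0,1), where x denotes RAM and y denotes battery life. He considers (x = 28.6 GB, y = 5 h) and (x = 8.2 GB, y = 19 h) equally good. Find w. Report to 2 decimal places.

w = 0.41

Indifference: w·28.6 + (1−w)·5 = w·8.2 + (1−w)·19.
Rearranging, 20.4·w − 14·(1−w) = 0.
So w/(1−w) = 14/20.4 = 0.6863, giving w = 14/(20.4+14) = 0.41.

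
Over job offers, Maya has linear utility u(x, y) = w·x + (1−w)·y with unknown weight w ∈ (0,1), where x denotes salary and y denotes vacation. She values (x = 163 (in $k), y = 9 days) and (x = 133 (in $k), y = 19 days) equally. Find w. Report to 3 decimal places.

w = 0.250

u(163,9) = u(133,19) means w·163 + (1−w)·9 = w·133 + (1−w)·19.
w·(163−133) = (1−w)·(19−9), i.e. w·30 = (1−w)·10.
Hence w = 10/(30+10) = 10/40 = 0.250.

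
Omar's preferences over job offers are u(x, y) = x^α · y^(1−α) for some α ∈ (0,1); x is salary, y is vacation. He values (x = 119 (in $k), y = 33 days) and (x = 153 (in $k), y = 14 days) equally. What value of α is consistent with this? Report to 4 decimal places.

The Cobb–Douglas utilities coincide, so 119^α·33^(1−α) = 153^α·14^(1−α).
Rearrange to (119/153)^α = (14/33)^(1−α) and take logs: α·-0.2513144 = (1−α)·-0.8574502.
Thus α·(-1.1087646) = -0.8574502, so α = -0.8574502/-1.1087646 ≈ 0.7733.

α ≈ 0.7733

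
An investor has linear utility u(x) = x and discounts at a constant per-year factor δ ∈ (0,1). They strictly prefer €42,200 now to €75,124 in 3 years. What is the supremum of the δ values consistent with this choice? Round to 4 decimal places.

δ < 0.8251

Under u(x) = x this choice says 42200 > δ^3·75124.
So δ^3 < 42200/75124 = 0.56174; taking the cube root of both positive sides preserves the inequality.
δ < (42200/75124)^(1/3) ≈ 0.8251.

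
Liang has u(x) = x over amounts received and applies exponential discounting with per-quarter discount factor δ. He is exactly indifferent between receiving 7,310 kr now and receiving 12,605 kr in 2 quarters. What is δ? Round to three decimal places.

δ ≈ 0.762

Indifference means u(7310) = δ^2 · u(12605), so δ^2 = u(7310)/u(12605).
With u(x) = x: δ^2 = 7310/12605 = 0.57993.
So δ = 0.57993^(1/2) ≈ 0.762.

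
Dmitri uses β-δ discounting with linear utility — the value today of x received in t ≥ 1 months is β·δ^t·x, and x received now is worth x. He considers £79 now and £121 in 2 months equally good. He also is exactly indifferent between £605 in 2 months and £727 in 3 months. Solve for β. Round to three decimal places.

The second indifference involves only future payoffs, so β cancels: β·δ^2·605 = β·δ^3·727, giving δ = 605/727 = 0.83219.
Now use the now-vs-future pair: 79 = β·δ^2·121 gives β = 79/(0.69254·121) ≈ 0.943.

β ≈ 0.943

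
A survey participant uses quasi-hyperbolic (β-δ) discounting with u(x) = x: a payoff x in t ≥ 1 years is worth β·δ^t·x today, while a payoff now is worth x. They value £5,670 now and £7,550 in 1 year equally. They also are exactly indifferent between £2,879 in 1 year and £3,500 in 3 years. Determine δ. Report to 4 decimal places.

The second indifference involves only future payoffs, so β cancels: β·δ^1·2879 = β·δ^3·3500, giving δ^2 = 2879/3500 = 0.82257, so δ = 0.90696.

δ ≈ 0.9070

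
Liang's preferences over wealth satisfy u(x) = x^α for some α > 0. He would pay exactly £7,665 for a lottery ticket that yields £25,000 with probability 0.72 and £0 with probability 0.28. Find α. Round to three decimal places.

EU(lottery) = 0.72·25000^α + 0.28·0 = 0.72·25000^α.
Indifference: 7665^α = 0.72·25000^α, so (7665/25000)^α = 0.72.
α = ln(0.72) / ln(7665/25000) = -0.328504/-1.182211 ≈ 0.278.

α ≈ 0.278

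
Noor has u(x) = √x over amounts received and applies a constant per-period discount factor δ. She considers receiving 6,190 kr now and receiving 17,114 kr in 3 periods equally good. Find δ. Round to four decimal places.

δ ≈ 0.8441

Indifference means u(6190) = δ^3 · u(17114), so δ^3 = u(6190)/u(17114).
Since u(x) = √x, δ^3 = √(6190/17114) = 0.60141.
Hence δ = (0.60141)^(1/3) = 0.844092.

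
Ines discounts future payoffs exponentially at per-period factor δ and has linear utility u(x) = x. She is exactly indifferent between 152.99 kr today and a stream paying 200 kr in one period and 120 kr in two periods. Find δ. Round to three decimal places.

δ ≈ 0.570

The stream is worth 200δ + 120δ² today, so 200δ + 120δ² = 152.99.
Rearranged: 120δ² + 200δ − 152.99 = 0.
By the quadratic formula (taking the positive root), δ = (−200 + √113435.20) / 240 ≈ 0.570.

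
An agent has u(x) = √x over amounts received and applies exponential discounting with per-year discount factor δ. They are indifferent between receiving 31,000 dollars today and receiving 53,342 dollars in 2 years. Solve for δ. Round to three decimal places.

Equating discounted utilities: u(31000) = δ^2·u(53342) ⇒ δ^2 = u(31000)/u(53342).
With u(x) = √x: δ^2 = √31000/√53342 = √(31000/53342) = 0.76234.
So δ = 0.76234^(1/2) ≈ 0.873.

δ ≈ 0.873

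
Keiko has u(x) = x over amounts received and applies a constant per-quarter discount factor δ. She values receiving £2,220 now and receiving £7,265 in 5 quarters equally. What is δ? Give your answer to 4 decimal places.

δ ≈ 0.7889

Indifference means u(2220) = δ^5 · u(7265), so δ^5 = u(2220)/u(7265).
With u(x) = x: δ^5 = 2220/7265 = 0.30557.
So δ = 0.30557^(1/5) ≈ 0.7889.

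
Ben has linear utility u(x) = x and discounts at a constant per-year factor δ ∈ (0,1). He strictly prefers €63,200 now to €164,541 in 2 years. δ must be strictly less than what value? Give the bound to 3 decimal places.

The preference means 63200 > δ^2·164541.
So δ^2 < 63200/164541 = 0.38410; taking the square root of both positive sides preserves the inequality.
δ < (63200/164541)^(1/2) ≈ 0.620.

δ < 0.620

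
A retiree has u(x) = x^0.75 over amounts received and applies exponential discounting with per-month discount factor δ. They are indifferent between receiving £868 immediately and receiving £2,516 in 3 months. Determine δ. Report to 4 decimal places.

δ ≈ 0.7664

Equating discounted utilities: u(868) = δ^3·u(2516) ⇒ δ^3 = u(868)/u(2516).
With u(x) = x^0.75: δ^3 = 868^0.75/2516^0.75 = (868/2516)^0.75 = 0.45015.
Taking the cube root: δ = 0.45015^(1/3) ≈ 0.7664.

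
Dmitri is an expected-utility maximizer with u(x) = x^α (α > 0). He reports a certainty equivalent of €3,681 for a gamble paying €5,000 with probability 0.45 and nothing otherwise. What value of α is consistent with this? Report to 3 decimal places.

EU(lottery) = 0.45·5000^α + 0.55·0 = 0.45·5000^α.
Setting u(3681) equal to that: 3681^α = 0.45·5000^α ⇒ (3681/5000)^α = 0.45.
Take logs: α = ln 0.45 / ln(3681/5000) ≈ 2.60734.

α ≈ 2.607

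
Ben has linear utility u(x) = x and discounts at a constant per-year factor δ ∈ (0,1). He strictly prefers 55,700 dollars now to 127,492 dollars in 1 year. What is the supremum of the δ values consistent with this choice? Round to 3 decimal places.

δ < 0.437

The preference means 55700 > δ·127492.
So δ < 55700/127492 = 0.43689.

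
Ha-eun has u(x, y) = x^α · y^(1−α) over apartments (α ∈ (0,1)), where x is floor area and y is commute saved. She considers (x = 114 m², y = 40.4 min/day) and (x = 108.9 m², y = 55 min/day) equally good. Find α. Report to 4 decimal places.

α ≈ 0.8708

The Cobb–Douglas utilities coincide, so 114^α·40.4^(1−α) = 108.9^α·55^(1−α).
Taking logs: α·ln 114 + (1−α)·ln 40.4 = α·ln 108.9 + (1−α)·ln 55, i.e. α·0.0457684 = (1−α)·0.3085034.
Thus α·(0.3542718) = 0.3085034, so α = 0.3085034/0.3542718 ≈ 0.8708.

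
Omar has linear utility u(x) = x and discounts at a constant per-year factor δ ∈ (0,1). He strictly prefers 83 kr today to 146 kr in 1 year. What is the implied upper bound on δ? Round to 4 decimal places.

δ < 0.5685

The preference means 83 > δ·146.
Dividing through by 146 gives δ < 0.56849.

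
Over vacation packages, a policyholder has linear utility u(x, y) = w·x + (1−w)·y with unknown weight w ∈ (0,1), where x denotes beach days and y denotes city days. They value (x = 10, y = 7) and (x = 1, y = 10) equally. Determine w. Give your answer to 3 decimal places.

u(10,7) = u(1,10) means w·10 + (1−w)·7 = w·1 + (1−w)·10.
w·(10−1) = (1−w)·(10−7), i.e. w·9 = (1−w)·3.
So w/(1−w) = 3/9 = 0.3333, giving w = 3/(9+3) = 0.250.

w = 0.250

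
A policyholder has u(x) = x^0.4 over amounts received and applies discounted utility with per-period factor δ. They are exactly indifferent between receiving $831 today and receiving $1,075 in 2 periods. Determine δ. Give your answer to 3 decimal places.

Equating discounted utilities: u(831) = δ^2·u(1075) ⇒ δ^2 = u(831)/u(1075).
With u(x) = x^0.4: δ^2 = 831^0.4/1075^0.4 = (831/1075)^0.4 = 0.90215.
Hence δ = (0.90215)^(1/2) = 0.94981.

δ ≈ 0.950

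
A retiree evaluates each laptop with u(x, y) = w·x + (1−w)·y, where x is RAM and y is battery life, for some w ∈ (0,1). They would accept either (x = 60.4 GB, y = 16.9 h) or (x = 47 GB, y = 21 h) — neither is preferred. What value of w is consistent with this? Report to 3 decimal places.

w = 0.234

Equating utilities: w·60.4 + (1−w)·16.9 = w·47 + (1−w)·21.
w·(60.4−47) = (1−w)·(21−16.9), i.e. w·13.4 = (1−w)·4.1.
The marginal rate of substitution is 4.1/13.4, so w = 4.1/(13.4+4.1) = 0.234.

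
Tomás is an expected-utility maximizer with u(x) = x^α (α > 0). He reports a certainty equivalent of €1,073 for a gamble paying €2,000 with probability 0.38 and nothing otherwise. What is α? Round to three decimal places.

α ≈ 1.554

Since u(0) = 0, the lottery's EU is 0.38·2000^α.
Setting u(1073) equal to that: 1073^α = 0.38·2000^α ⇒ (1073/2000)^α = 0.38.
Taking logs: α·ln(1073/2000) = ln(0.38), so α = -0.967584 / -0.622689 ≈ 1.554.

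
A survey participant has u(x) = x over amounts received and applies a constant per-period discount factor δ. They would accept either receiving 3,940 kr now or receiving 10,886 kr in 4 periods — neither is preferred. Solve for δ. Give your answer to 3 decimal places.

δ ≈ 0.776

Equating discounted utilities: u(3940) = δ^4·u(10886) ⇒ δ^4 = u(3940)/u(10886).
With u(x) = x: δ^4 = 3940/10886 = 0.36193.
Hence δ = (0.36193)^(1/4) = 0.77563.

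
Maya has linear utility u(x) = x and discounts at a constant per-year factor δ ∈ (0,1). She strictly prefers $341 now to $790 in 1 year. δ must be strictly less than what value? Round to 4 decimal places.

δ < 0.4316

Comparing present values: 341 > δ·790.
So δ < 341/790 = 0.43165.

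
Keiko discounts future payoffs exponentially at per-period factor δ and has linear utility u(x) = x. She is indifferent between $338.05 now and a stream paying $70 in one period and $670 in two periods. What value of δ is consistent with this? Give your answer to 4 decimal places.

δ ≈ 0.6600

The stream is worth 70δ + 670δ² today, so 70δ + 670δ² = 338.05.
That is, 670δ² + 70δ − 338.05 = 0, a quadratic in δ.
δ = (−70 + √(70² + 4·670·338.05)) / (2·670) = (−70 + √910874.00) / 1340 ≈ 0.6600.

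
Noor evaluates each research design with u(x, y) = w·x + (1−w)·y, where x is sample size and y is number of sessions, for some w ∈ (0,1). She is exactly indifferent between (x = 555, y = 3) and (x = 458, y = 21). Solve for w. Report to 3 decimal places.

Indifference: w·555 + (1−w)·3 = w·458 + (1−w)·21.
w·(555−458) = (1−w)·(21−3), i.e. w·97 = (1−w)·18.
Hence w = 18/(97+18) = 18/115 = 0.157.

w = 0.157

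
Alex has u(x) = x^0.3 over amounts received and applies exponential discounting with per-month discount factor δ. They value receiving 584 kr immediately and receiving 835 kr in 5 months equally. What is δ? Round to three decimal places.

Indifference means u(584) = δ^5 · u(835), so δ^5 = u(584)/u(835).
Since u(x) = x^0.3, δ^5 = (584/835)^0.3 = 0.69940^0.3 = 0.89829.
Hence δ = (0.89829)^(1/5) = 0.97878.

δ ≈ 0.979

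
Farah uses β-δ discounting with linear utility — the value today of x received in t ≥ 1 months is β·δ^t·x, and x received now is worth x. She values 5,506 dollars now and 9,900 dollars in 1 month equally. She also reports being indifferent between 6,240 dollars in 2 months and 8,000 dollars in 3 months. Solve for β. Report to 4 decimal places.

The second indifference involves only future payoffs, so β cancels: β·δ^2·6240 = β·δ^3·8000, giving δ = 6240/8000 = 0.78000.
Substituting δ into 5506 = β·δ·9900: β = 5506/(7722.000) ≈ 0.7130.

β ≈ 0.7130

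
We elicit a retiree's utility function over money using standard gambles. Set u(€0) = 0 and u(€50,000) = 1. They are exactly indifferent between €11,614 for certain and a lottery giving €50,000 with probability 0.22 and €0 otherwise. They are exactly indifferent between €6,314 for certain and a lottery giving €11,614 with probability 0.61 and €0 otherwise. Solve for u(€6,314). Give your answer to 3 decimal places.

The first gamble pins u(€11,614): it must equal 0.22·1 + 0.78·0 = 0.22.
Then u(€6,314) = 0.61·u(€11,614) + 0.39·u(€0) = 0.61·0.22 + 0.39·0.00 = 0.1342.

0.134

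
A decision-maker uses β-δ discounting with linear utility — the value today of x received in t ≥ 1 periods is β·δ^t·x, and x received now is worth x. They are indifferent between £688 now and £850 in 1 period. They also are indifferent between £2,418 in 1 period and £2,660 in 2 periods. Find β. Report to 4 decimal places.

The second indifference involves only future payoffs, so β cancels: β·δ^1·2418 = β·δ^2·2660, giving δ = 2418/2660 = 0.90902.
The first indifference: 688 = β·δ·850, so β = 688/(δ·850) = 688/(0.90902·850) ≈ 0.8904.

β ≈ 0.8904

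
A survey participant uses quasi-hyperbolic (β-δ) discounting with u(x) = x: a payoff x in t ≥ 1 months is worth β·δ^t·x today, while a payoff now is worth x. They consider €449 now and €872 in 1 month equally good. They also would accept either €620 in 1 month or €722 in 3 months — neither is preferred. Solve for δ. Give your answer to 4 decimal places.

Both payoffs in the second observation are in the future, so β drops out: δ^1·620 = δ^3·722 ⇒ δ^2 = 620/722 = 0.85873, so δ = 0.92667.

δ ≈ 0.9267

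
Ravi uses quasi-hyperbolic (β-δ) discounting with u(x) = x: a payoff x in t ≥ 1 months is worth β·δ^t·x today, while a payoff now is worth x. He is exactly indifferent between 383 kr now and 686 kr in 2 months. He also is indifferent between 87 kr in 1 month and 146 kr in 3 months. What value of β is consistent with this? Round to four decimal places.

β ≈ 0.9369

From the later pair, β·δ^1·87 = β·δ^3·146; dividing through, δ^2 = 87/146 = 0.59589, so δ = 0.77194.
Now use the now-vs-future pair: 383 = β·δ^2·686 gives β = 383/(0.59589·686) ≈ 0.9369.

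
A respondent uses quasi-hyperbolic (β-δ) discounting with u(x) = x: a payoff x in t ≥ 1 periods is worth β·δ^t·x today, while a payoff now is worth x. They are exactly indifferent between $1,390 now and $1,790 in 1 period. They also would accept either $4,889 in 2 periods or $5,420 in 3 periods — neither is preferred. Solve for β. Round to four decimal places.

β ≈ 0.8609

Both payoffs in the second observation are in the future, so β drops out: δ^2·4889 = δ^3·5420 ⇒ δ = 4889/5420 = 0.90203.
Substituting δ into 1390 = β·δ·1790: β = 1390/(1614.633) ≈ 0.8609.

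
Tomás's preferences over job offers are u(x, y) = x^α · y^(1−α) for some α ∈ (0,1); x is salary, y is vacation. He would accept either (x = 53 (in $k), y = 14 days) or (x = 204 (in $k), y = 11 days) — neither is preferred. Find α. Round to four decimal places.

α ≈ 0.1518

The Cobb–Douglas utilities coincide, so 53^α·14^(1−α) = 204^α·11^(1−α).
Rearrange to (53/204)^α = (11/14)^(1−α) and take logs: α·-1.3478281 = (1−α)·-0.2411621.
With A = -1.3478281 and B = -0.2411621: α·A = (1−α)·B, so α = B/(A+B) = -0.2411621/-1.5889902 ≈ 0.1518.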